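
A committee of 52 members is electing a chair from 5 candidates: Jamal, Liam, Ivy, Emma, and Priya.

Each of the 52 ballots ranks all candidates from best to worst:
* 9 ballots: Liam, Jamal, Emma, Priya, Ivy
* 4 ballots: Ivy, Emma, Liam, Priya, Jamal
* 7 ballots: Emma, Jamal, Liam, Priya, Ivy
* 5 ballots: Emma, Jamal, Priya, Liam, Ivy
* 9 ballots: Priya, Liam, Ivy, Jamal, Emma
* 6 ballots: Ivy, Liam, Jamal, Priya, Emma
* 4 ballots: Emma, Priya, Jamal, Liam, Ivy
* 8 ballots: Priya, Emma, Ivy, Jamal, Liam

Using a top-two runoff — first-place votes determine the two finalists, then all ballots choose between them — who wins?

Emma

Round 1 first-place votes: Jamal 0, Liam 9, Ivy 10, Emma 16, Priya 17. Priya and Emma advance.
Runoff: Priya is ranked above Emma on 23 ballots, Emma above Priya on 29.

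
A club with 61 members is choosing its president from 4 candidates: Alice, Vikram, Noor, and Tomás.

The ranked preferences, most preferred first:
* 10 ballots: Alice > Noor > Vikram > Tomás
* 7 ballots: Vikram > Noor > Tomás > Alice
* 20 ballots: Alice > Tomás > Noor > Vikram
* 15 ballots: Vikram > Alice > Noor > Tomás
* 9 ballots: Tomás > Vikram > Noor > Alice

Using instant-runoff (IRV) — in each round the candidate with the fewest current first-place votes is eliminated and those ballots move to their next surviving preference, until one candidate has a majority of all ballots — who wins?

Vikram

Round 1: Alice 30, Vikram 22, Noor 0, Tomás 9. Noor eliminated.
Round 2: Alice 30, Vikram 22, Tomás 9. Tomás eliminated.
Round 3: Alice 30, Vikram 31. Vikram has a majority (≥31).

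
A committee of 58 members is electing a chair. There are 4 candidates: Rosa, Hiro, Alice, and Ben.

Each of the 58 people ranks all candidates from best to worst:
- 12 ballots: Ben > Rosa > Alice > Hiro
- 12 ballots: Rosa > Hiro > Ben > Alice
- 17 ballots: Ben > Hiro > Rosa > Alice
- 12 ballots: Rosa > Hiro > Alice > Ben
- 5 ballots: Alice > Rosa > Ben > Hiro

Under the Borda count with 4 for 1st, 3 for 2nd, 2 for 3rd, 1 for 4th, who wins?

Rosa: 12×3 + 12×4 + 17×2 + 12×4 + 5×3 = 181
Hiro: 12×1 + 12×3 + 17×3 + 12×3 + 5×1 = 140
Alice: 12×2 + 12×1 + 17×1 + 12×2 + 5×4 = 97
Ben: 12×4 + 12×2 + 17×4 + 12×1 + 5×2 = 162

Rosa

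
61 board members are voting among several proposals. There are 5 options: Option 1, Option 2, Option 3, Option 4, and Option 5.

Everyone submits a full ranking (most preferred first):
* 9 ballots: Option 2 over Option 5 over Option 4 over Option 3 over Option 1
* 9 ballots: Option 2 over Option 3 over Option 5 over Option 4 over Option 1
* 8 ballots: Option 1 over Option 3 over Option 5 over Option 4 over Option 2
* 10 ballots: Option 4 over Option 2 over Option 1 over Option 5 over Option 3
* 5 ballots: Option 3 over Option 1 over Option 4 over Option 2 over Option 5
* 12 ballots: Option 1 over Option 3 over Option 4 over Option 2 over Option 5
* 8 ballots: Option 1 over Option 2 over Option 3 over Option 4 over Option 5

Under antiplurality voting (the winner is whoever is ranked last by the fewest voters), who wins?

Last-place votes: Option 1 18, Option 2 8, Option 3 10, Option 4 0, Option 5 25.

Option 4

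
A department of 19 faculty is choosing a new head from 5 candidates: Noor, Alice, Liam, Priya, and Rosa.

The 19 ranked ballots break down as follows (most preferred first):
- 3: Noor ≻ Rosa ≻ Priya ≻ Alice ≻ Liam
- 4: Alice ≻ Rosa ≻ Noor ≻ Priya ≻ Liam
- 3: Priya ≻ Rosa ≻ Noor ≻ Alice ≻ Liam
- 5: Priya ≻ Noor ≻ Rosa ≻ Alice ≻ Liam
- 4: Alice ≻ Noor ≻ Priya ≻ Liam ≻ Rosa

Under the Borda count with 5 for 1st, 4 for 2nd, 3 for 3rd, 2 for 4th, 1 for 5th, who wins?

Noor: 3×5 + 4×3 + 3×3 + 5×4 + 4×4 = 72
Alice: 3×2 + 4×5 + 3×2 + 5×2 + 4×5 = 62
Liam: 3×1 + 4×1 + 3×1 + 5×1 + 4×2 = 23
Priya: 3×3 + 4×2 + 3×5 + 5×5 + 4×3 = 69
Rosa: 3×4 + 4×4 + 3×4 + 5×3 + 4×1 = 59

Noor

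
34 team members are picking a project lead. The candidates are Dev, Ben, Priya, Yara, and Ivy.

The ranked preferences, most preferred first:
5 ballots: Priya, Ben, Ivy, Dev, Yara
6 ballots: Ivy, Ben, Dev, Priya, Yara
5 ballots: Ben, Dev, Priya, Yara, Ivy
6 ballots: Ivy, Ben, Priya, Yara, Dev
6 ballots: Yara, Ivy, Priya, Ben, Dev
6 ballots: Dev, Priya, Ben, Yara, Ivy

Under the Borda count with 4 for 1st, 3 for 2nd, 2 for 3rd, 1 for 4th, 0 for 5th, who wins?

Dev: 5×1 + 6×2 + 5×3 + 6×0 + 6×0 + 6×4 = 56
Ben: 5×3 + 6×3 + 5×4 + 6×3 + 6×1 + 6×2 = 89
Priya: 5×4 + 6×1 + 5×2 + 6×2 + 6×2 + 6×3 = 78
Yara: 5×0 + 6×0 + 5×1 + 6×1 + 6×4 + 6×1 = 41
Ivy: 5×2 + 6×4 + 5×0 + 6×4 + 6×3 + 6×0 = 76

Ben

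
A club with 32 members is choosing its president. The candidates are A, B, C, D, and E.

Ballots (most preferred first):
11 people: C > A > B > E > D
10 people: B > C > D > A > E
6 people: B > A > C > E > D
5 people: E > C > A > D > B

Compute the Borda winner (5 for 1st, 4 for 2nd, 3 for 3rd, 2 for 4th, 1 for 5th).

A: 11×4 + 10×2 + 6×4 + 5×3 = 103
B: 11×3 + 10×5 + 6×5 + 5×1 = 118
C: 11×5 + 10×4 + 6×3 + 5×4 = 133
D: 11×1 + 10×3 + 6×1 + 5×2 = 57
E: 11×2 + 10×1 + 6×2 + 5×5 = 69

C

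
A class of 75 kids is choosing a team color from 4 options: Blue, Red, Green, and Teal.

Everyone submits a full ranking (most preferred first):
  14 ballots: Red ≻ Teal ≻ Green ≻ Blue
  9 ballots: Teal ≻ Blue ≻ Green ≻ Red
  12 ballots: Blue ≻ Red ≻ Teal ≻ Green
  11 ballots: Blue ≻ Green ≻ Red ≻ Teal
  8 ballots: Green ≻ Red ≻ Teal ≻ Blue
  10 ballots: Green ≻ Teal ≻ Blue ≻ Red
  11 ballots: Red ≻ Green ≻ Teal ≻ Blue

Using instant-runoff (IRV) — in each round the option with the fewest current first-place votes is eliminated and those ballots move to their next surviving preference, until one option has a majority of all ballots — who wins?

Blue

Round 1: Blue 23, Red 25, Green 18, Teal 9. Teal eliminated.
Round 2: Blue 32, Red 25, Green 18. Green eliminated.
Round 3: Blue 42, Red 33. Blue has a majority (≥38).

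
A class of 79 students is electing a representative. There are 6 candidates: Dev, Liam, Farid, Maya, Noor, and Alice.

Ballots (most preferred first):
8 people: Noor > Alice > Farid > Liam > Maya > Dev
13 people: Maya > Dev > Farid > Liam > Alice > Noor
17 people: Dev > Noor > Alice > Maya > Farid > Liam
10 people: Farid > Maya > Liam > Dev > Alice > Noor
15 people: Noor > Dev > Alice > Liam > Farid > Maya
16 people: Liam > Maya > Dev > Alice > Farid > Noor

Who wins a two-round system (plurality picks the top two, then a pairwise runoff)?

Dev

Round 1 first-place votes: Dev 17, Liam 16, Farid 10, Maya 13, Noor 23, Alice 0. Noor and Dev advance.
Runoff: Noor is ranked above Dev on 23 ballots, Dev above Noor on 56.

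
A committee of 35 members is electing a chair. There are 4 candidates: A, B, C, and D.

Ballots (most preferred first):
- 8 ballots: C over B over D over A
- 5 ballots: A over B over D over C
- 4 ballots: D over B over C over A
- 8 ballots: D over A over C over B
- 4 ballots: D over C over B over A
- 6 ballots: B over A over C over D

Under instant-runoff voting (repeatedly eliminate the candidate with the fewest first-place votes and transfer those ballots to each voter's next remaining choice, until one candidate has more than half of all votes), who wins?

B

Round 1: A 5, B 6, C 8, D 16. A eliminated.
Round 2: B 11, C 8, D 16. C eliminated.
Round 3: B 19, D 16. B has a majority (≥18).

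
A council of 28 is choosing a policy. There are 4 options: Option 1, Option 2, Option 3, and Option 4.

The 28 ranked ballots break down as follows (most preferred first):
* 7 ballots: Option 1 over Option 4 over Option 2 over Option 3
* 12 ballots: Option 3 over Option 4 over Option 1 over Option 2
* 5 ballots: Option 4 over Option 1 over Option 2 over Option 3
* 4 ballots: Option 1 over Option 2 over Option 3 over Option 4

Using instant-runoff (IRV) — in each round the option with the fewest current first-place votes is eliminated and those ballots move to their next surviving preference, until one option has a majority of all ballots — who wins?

Round 1: Option 1 11, Option 2 0, Option 3 12, Option 4 5. Option 2 eliminated.
Round 2: Option 1 11, Option 3 12, Option 4 5. Option 4 eliminated.
Round 3: Option 1 16, Option 3 12. Option 1 has a majority (≥15).

Option 1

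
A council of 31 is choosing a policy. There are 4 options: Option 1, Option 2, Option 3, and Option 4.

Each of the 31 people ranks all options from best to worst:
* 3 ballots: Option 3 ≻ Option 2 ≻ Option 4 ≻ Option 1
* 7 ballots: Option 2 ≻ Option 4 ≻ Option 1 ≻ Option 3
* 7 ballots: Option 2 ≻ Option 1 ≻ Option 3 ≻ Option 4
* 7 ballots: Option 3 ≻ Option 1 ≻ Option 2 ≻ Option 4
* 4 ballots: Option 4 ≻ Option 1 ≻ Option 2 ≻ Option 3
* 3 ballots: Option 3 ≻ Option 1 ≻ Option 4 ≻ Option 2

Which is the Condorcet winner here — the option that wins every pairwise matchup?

Option 2

Option 2 vs Option 1: 17–14
Option 2 vs Option 3: 18–13
Option 2 vs Option 4: 24–7
Option 2 beats every other option.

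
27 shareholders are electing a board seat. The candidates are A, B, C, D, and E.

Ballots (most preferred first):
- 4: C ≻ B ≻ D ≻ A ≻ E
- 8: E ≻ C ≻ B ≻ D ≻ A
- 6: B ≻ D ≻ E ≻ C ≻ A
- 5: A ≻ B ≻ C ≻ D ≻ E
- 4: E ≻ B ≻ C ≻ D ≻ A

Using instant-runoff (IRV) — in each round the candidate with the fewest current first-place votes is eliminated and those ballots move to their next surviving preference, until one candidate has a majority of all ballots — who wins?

Round 1: A 5, B 6, C 4, D 0, E 12. D eliminated.
Round 2: A 5, B 6, C 4, E 12. C eliminated.
Round 3: A 5, B 10, E 12. A eliminated.
Round 4: B 15, E 12. B has a majority (≥14).

B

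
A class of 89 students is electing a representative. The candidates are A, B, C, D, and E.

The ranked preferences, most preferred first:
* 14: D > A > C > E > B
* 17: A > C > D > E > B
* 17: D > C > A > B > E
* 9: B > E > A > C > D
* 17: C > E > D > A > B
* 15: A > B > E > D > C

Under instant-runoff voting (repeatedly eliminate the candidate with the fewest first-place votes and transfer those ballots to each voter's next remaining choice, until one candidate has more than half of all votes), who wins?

Round 1: A 32, B 9, C 17, D 31, E 0. E eliminated.
Round 2: A 32, B 9, C 17, D 31. B eliminated.
Round 3: A 41, C 17, D 31. C eliminated.
Round 4: A 41, D 48. D has a majority (≥45).

D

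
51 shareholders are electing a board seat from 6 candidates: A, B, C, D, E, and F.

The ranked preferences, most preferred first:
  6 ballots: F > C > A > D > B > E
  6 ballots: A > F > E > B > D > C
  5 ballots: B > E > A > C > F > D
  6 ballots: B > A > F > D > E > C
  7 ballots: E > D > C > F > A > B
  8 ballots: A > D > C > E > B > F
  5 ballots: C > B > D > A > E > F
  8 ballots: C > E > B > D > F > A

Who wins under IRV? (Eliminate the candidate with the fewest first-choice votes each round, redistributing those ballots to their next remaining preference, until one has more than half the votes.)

Round 1: A 14, B 11, C 13, D 0, E 7, F 6. D eliminated.
Round 2: A 14, B 11, C 13, E 7, F 6. F eliminated.
Round 3: A 14, B 11, C 19, E 7. E eliminated.
Round 4: A 14, B 11, C 26. C has a majority (≥26).

C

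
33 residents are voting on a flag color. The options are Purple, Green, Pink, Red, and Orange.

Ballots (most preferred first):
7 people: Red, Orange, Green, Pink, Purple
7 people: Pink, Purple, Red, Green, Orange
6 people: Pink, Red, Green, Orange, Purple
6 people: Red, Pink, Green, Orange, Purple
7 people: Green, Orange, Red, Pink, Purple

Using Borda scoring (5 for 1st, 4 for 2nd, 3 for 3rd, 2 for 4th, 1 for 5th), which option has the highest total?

Red

Purple: 7×1 + 7×4 + 6×1 + 6×1 + 7×1 = 54
Green: 7×3 + 7×2 + 6×3 + 6×3 + 7×5 = 106
Pink: 7×2 + 7×5 + 6×5 + 6×4 + 7×2 = 117
Red: 7×5 + 7×3 + 6×4 + 6×5 + 7×3 = 131
Orange: 7×4 + 7×1 + 6×2 + 6×2 + 7×4 = 87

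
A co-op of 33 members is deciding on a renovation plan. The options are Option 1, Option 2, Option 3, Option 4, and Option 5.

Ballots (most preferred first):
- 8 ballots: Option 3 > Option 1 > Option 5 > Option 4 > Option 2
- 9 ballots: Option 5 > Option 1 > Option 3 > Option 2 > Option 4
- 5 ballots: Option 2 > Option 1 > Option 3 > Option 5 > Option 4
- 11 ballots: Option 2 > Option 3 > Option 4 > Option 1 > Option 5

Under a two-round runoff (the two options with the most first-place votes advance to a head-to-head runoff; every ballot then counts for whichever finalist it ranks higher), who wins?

Option 5

Round 1 first-place votes: Option 1 0, Option 2 16, Option 3 8, Option 4 0, Option 5 9. Option 2 and Option 5 advance.
Runoff: Option 2 is ranked above Option 5 on 16 ballots, Option 5 above Option 2 on 17.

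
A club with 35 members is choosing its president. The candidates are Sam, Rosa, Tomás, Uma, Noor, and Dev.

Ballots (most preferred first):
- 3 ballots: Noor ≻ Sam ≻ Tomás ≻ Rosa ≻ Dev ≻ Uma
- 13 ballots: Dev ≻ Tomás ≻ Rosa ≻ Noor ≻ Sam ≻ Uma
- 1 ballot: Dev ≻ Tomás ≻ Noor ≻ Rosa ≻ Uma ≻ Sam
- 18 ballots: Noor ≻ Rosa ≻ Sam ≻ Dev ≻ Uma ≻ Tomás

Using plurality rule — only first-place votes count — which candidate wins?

Noor

First-place votes: Sam 0, Rosa 0, Tomás 0, Uma 0, Noor 21, Dev 14.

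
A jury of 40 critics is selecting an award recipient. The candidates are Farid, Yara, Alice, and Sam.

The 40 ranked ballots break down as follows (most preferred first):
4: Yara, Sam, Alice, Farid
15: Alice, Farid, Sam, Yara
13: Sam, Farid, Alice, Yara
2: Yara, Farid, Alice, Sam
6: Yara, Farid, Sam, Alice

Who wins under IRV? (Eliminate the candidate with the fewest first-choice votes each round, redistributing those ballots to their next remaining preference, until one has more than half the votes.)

Round 1: Farid 0, Yara 12, Alice 15, Sam 13. Farid eliminated.
Round 2: Yara 12, Alice 15, Sam 13. Yara eliminated.
Round 3: Alice 17, Sam 23. Sam has a majority (≥21).

Sam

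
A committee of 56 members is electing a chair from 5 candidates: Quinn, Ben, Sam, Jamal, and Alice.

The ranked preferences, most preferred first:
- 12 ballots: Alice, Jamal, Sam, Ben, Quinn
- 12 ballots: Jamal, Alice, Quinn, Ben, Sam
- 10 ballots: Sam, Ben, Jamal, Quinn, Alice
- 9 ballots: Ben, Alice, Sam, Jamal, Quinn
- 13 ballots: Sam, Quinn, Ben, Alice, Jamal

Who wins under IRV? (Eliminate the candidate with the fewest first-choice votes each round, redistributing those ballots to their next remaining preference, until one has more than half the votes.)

Alice

Round 1: Quinn 0, Ben 9, Sam 23, Jamal 12, Alice 12. Quinn eliminated.
Round 2: Ben 9, Sam 23, Jamal 12, Alice 12. Ben eliminated.
Round 3: Sam 23, Jamal 12, Alice 21. Jamal eliminated.
Round 4: Sam 23, Alice 33. Alice has a majority (≥29).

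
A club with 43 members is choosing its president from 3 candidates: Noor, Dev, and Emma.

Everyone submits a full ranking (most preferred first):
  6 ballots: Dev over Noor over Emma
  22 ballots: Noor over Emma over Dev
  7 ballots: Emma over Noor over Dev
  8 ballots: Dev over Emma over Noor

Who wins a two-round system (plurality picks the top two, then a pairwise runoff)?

Round 1 first-place votes: Noor 22, Dev 14, Emma 7. Noor and Dev advance.
Runoff: Noor is ranked above Dev on 29 ballots, Dev above Noor on 14.

Noor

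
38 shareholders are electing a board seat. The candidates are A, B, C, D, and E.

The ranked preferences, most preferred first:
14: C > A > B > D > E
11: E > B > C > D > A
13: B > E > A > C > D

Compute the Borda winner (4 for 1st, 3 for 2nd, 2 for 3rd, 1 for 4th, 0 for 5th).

A: 14×3 + 11×0 + 13×2 = 68
B: 14×2 + 11×3 + 13×4 = 113
C: 14×4 + 11×2 + 13×1 = 91
D: 14×1 + 11×1 + 13×0 = 25
E: 14×0 + 11×4 + 13×3 = 83

B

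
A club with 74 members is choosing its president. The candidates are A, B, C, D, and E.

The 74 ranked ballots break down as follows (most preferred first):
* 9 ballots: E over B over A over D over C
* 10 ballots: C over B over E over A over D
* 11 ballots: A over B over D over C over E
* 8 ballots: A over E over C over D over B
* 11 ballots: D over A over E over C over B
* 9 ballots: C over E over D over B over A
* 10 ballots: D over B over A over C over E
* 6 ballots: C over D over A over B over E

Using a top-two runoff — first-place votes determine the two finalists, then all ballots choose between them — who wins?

Round 1 first-place votes: A 19, B 0, C 25, D 21, E 9. C and D advance.
Runoff: C is ranked above D on 33 ballots, D above C on 41.

D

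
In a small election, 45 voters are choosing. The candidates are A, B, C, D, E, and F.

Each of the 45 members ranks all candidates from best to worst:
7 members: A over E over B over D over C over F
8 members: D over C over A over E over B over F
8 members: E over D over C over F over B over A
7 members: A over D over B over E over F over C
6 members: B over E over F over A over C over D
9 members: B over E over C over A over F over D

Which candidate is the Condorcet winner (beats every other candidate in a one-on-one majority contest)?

E vs A: 23–22
E vs B: 23–22
E vs C: 37–8
E vs D: 30–15
E vs F: 45–0
E beats every other candidate.

E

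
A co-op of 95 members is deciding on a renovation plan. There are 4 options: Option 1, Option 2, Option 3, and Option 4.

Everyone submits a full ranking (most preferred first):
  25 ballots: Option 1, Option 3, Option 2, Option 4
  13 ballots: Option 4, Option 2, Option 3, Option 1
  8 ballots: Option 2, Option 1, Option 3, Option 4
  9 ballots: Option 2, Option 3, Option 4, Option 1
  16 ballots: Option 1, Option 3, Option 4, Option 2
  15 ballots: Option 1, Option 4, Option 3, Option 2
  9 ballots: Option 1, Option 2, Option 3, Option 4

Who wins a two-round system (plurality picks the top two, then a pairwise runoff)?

Option 1

Round 1 first-place votes: Option 1 65, Option 2 17, Option 3 0, Option 4 13. Option 1 and Option 2 advance.
Runoff: Option 1 is ranked above Option 2 on 65 ballots, Option 2 above Option 1 on 30.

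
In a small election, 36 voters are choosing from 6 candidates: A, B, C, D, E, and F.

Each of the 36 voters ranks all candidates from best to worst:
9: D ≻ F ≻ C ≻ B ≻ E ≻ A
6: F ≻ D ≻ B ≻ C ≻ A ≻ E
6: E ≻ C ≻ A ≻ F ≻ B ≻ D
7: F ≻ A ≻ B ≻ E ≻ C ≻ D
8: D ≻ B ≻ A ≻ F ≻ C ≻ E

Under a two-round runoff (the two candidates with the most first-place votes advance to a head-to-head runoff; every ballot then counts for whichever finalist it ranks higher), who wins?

Round 1 first-place votes: A 0, B 0, C 0, D 17, E 6, F 13. D and F advance.
Runoff: D is ranked above F on 17 ballots, F above D on 19.

F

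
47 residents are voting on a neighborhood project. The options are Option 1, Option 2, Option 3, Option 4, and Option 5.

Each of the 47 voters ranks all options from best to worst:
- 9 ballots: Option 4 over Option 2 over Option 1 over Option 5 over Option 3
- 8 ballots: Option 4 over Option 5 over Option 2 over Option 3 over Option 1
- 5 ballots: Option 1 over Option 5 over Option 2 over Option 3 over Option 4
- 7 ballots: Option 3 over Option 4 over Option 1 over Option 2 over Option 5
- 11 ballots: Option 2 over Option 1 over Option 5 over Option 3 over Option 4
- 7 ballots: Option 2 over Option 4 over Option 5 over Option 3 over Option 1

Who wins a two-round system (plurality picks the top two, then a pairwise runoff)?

Round 1 first-place votes: Option 1 5, Option 2 18, Option 3 7, Option 4 17, Option 5 0. Option 2 and Option 4 advance.
Runoff: Option 2 is ranked above Option 4 on 23 ballots, Option 4 above Option 2 on 24.

Option 4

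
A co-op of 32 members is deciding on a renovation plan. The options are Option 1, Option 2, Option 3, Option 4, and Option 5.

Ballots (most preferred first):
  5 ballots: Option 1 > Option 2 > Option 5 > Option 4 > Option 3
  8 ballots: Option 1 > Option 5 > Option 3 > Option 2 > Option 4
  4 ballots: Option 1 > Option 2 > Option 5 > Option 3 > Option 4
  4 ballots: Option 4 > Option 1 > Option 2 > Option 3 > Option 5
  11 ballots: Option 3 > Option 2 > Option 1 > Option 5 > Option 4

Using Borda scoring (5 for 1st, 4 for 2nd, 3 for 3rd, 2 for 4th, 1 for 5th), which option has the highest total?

Option 1

Option 1: 5×5 + 8×5 + 4×5 + 4×4 + 11×3 = 134
Option 2: 5×4 + 8×2 + 4×4 + 4×3 + 11×4 = 108
Option 3: 5×1 + 8×3 + 4×2 + 4×2 + 11×5 = 100
Option 4: 5×2 + 8×1 + 4×1 + 4×5 + 11×1 = 53
Option 5: 5×3 + 8×4 + 4×3 + 4×1 + 11×2 = 85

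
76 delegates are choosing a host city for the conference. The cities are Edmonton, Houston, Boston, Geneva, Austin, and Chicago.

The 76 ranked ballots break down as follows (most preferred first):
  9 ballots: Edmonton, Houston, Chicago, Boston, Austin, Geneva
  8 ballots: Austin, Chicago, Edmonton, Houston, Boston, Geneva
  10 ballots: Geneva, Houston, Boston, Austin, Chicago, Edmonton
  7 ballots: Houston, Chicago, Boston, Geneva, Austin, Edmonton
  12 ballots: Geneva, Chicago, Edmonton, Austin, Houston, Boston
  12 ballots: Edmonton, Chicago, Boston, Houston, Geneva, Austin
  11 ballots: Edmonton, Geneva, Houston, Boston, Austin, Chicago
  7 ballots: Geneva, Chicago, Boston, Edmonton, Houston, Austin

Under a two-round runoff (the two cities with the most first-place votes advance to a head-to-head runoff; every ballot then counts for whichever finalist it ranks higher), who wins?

Edmonton

Round 1 first-place votes: Edmonton 32, Houston 7, Boston 0, Geneva 29, Austin 8, Chicago 0. Edmonton and Geneva advance.
Runoff: Edmonton is ranked above Geneva on 40 ballots, Geneva above Edmonton on 36.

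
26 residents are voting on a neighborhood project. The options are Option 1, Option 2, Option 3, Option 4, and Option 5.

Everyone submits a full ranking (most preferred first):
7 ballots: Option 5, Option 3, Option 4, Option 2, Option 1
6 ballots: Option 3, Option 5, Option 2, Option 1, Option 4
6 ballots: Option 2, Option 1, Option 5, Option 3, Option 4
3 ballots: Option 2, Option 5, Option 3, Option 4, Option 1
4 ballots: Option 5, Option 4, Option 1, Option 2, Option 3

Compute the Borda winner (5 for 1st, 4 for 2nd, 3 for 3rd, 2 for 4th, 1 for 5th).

Option 5

Option 1: 7×1 + 6×2 + 6×4 + 3×1 + 4×3 = 58
Option 2: 7×2 + 6×3 + 6×5 + 3×5 + 4×2 = 85
Option 3: 7×4 + 6×5 + 6×2 + 3×3 + 4×1 = 83
Option 4: 7×3 + 6×1 + 6×1 + 3×2 + 4×4 = 55
Option 5: 7×5 + 6×4 + 6×3 + 3×4 + 4×5 = 109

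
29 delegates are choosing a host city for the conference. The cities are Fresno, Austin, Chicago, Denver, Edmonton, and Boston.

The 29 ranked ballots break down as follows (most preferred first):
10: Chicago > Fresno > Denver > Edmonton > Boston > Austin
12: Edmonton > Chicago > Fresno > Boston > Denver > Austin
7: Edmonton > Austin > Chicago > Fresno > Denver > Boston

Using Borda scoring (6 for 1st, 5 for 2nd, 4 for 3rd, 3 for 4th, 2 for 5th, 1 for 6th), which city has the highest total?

Fresno: 10×5 + 12×4 + 7×3 = 119
Austin: 10×1 + 12×1 + 7×5 = 57
Chicago: 10×6 + 12×5 + 7×4 = 148
Denver: 10×4 + 12×2 + 7×2 = 78
Edmonton: 10×3 + 12×6 + 7×6 = 144
Boston: 10×2 + 12×3 + 7×1 = 63

Chicago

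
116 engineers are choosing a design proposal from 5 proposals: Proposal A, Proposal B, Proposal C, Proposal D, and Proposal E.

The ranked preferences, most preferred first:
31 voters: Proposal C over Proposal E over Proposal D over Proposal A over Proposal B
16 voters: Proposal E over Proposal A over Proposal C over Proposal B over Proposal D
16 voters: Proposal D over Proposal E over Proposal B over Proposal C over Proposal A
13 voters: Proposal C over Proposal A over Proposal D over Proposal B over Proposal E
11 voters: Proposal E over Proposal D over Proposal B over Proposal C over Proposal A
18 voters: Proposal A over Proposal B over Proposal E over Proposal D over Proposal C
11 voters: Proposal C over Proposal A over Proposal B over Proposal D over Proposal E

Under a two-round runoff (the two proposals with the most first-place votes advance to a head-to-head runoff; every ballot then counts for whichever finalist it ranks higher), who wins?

Round 1 first-place votes: Proposal A 18, Proposal B 0, Proposal C 55, Proposal D 16, Proposal E 27. Proposal C and Proposal E advance.
Runoff: Proposal C is ranked above Proposal E on 55 ballots, Proposal E above Proposal C on 61.

Proposal E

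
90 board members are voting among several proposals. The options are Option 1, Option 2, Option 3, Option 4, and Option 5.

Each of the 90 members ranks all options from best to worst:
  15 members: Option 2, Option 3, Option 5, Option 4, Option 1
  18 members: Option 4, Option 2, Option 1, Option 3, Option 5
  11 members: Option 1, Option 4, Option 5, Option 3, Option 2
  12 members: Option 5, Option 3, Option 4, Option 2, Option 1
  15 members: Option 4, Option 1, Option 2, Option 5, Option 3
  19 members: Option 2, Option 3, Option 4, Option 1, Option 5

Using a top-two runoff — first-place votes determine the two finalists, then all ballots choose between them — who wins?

Round 1 first-place votes: Option 1 11, Option 2 34, Option 3 0, Option 4 33, Option 5 12. Option 2 and Option 4 advance.
Runoff: Option 2 is ranked above Option 4 on 34 ballots, Option 4 above Option 2 on 56.

Option 4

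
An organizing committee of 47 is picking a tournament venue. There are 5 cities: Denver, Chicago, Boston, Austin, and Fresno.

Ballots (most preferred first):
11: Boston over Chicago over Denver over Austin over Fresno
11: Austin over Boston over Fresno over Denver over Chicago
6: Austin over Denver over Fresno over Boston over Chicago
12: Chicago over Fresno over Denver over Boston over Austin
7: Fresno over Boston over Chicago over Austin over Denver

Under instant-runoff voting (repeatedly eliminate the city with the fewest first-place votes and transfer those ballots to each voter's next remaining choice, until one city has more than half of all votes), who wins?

Boston

Round 1: Denver 0, Chicago 12, Boston 11, Austin 17, Fresno 7. Denver eliminated.
Round 2: Chicago 12, Boston 11, Austin 17, Fresno 7. Fresno eliminated.
Round 3: Chicago 12, Boston 18, Austin 17. Chicago eliminated.
Round 4: Boston 30, Austin 17. Boston has a majority (≥24).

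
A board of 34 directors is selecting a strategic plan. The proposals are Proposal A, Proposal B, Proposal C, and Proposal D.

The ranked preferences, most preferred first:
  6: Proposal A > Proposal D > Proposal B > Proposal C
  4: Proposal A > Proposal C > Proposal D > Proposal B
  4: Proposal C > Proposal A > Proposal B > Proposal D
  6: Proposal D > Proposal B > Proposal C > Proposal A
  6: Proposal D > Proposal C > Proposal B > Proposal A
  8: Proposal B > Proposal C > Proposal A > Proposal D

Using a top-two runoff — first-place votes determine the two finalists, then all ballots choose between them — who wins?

Round 1 first-place votes: Proposal A 10, Proposal B 8, Proposal C 4, Proposal D 12. Proposal D and Proposal A advance.
Runoff: Proposal D is ranked above Proposal A on 12 ballots, Proposal A above Proposal D on 22.

Proposal A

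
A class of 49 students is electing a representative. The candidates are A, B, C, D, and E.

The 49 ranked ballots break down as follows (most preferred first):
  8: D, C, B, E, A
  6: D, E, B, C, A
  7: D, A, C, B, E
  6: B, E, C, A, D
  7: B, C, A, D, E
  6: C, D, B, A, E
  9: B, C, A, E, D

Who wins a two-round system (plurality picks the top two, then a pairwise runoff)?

Round 1 first-place votes: A 0, B 22, C 6, D 21, E 0. B and D advance.
Runoff: B is ranked above D on 22 ballots, D above B on 27.

D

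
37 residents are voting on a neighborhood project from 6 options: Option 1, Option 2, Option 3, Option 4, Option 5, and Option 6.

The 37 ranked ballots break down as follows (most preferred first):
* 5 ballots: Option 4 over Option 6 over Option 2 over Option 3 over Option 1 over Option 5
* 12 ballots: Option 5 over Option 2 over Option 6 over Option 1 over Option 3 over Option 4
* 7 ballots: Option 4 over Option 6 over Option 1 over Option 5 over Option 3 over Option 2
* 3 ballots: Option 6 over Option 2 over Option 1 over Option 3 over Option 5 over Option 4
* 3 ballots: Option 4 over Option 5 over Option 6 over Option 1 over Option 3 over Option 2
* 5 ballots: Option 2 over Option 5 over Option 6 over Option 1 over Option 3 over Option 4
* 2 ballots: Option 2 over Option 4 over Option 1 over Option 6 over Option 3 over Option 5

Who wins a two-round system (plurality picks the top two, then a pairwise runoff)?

Option 5

Round 1 first-place votes: Option 1 0, Option 2 7, Option 3 0, Option 4 15, Option 5 12, Option 6 3. Option 4 and Option 5 advance.
Runoff: Option 4 is ranked above Option 5 on 17 ballots, Option 5 above Option 4 on 20.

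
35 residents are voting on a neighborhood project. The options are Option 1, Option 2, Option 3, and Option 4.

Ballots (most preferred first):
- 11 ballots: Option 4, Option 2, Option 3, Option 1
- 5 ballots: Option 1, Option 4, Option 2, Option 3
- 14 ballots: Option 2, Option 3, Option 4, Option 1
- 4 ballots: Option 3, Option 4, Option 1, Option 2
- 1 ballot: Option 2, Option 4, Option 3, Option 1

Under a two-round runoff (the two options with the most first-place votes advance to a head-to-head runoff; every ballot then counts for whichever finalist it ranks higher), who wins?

Option 4

Round 1 first-place votes: Option 1 5, Option 2 15, Option 3 4, Option 4 11. Option 2 and Option 4 advance.
Runoff: Option 2 is ranked above Option 4 on 15 ballots, Option 4 above Option 2 on 20.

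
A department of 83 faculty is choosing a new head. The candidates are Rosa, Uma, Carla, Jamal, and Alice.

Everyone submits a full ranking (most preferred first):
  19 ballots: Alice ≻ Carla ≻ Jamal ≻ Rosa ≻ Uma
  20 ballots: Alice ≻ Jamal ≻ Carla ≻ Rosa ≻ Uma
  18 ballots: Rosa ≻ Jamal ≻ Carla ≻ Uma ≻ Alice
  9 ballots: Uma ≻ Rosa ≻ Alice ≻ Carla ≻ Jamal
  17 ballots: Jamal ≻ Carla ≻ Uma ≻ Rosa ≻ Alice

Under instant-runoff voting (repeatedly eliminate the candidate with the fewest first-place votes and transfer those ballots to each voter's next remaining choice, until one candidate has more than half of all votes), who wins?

Round 1: Rosa 18, Uma 9, Carla 0, Jamal 17, Alice 39. Carla eliminated.
Round 2: Rosa 18, Uma 9, Jamal 17, Alice 39. Uma eliminated.
Round 3: Rosa 27, Jamal 17, Alice 39. Jamal eliminated.
Round 4: Rosa 44, Alice 39. Rosa has a majority (≥42).

Rosa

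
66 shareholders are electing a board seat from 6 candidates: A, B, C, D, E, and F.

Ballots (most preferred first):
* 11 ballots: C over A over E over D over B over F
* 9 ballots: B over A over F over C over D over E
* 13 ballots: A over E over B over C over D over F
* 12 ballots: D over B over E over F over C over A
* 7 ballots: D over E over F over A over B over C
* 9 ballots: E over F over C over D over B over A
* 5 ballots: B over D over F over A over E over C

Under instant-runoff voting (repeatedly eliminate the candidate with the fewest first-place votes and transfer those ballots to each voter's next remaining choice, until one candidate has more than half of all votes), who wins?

B

Round 1: A 13, B 14, C 11, D 19, E 9, F 0. F eliminated.
Round 2: A 13, B 14, C 11, D 19, E 9. E eliminated.
Round 3: A 13, B 14, C 20, D 19. A eliminated.
Round 4: B 27, C 20, D 19. D eliminated.
Round 5: B 46, C 20. B has a majority (≥34).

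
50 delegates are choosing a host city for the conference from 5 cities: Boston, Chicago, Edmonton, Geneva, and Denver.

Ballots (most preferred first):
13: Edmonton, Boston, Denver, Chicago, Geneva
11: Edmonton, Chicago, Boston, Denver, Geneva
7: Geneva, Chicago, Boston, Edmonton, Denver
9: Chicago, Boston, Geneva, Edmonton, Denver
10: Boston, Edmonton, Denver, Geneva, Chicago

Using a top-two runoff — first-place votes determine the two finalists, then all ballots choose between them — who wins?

Round 1 first-place votes: Boston 10, Chicago 9, Edmonton 24, Geneva 7, Denver 0. Edmonton and Boston advance.
Runoff: Edmonton is ranked above Boston on 24 ballots, Boston above Edmonton on 26.

Boston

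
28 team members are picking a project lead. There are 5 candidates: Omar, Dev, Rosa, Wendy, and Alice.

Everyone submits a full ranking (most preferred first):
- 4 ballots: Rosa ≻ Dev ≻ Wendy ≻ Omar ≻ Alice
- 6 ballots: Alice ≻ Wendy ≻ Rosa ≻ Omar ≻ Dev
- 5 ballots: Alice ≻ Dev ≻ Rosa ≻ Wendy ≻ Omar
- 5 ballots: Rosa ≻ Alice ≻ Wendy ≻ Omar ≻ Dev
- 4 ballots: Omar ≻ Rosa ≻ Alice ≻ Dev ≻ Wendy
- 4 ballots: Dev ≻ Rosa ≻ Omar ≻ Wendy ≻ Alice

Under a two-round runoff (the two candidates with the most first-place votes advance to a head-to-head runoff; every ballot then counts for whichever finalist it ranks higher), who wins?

Round 1 first-place votes: Omar 4, Dev 4, Rosa 9, Wendy 0, Alice 11. Alice and Rosa advance.
Runoff: Alice is ranked above Rosa on 11 ballots, Rosa above Alice on 17.

Rosa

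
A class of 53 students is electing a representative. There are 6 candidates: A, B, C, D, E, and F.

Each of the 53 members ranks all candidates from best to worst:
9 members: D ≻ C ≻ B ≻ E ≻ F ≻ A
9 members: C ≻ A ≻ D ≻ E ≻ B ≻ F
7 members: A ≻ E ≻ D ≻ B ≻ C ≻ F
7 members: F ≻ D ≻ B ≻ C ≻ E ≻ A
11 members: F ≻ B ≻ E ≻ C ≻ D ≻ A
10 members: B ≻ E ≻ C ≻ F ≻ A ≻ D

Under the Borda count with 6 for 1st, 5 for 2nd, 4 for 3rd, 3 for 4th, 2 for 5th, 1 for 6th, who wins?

B

A: 9×1 + 9×5 + 7×6 + 7×1 + 11×1 + 10×2 = 134
B: 9×4 + 9×2 + 7×3 + 7×4 + 11×5 + 10×6 = 218
C: 9×5 + 9×6 + 7×2 + 7×3 + 11×3 + 10×4 = 207
D: 9×6 + 9×4 + 7×4 + 7×5 + 11×2 + 10×1 = 185
E: 9×3 + 9×3 + 7×5 + 7×2 + 11×4 + 10×5 = 197
F: 9×2 + 9×1 + 7×1 + 7×6 + 11×6 + 10×3 = 172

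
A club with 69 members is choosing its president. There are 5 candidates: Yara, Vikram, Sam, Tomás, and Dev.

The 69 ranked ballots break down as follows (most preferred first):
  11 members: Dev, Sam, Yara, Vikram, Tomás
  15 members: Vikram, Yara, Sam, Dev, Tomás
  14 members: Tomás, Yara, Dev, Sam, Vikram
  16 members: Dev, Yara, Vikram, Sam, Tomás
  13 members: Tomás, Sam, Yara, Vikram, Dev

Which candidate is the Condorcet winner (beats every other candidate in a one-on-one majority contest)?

Yara vs Vikram: 54–15
Yara vs Sam: 45–24
Yara vs Tomás: 42–27
Yara vs Dev: 42–27
Yara beats every other candidate.

Yara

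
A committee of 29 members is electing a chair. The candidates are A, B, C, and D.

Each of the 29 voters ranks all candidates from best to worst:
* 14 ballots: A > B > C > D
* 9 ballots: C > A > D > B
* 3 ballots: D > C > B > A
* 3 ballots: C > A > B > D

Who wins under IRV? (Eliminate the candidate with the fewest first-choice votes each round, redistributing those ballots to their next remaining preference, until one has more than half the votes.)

C

Round 1: A 14, B 0, C 12, D 3. B eliminated.
Round 2: A 14, C 12, D 3. D eliminated.
Round 3: A 14, C 15. C has a majority (≥15).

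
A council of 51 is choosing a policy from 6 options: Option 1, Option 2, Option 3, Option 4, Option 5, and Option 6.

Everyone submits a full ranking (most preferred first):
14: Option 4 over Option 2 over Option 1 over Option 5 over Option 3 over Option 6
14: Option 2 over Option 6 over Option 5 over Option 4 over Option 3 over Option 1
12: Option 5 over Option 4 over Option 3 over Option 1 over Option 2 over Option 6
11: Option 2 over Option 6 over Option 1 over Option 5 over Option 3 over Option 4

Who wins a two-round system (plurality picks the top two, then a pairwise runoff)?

Option 4

Round 1 first-place votes: Option 1 0, Option 2 25, Option 3 0, Option 4 14, Option 5 12, Option 6 0. Option 2 and Option 4 advance.
Runoff: Option 2 is ranked above Option 4 on 25 ballots, Option 4 above Option 2 on 26.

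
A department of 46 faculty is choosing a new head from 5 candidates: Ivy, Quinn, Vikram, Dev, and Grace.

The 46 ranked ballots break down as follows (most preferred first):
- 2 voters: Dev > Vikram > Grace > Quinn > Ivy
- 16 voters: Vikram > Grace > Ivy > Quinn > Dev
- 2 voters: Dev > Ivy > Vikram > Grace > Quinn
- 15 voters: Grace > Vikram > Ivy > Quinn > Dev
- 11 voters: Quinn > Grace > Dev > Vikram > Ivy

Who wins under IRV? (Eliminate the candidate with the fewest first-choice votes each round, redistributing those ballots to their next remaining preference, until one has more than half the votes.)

Round 1: Ivy 0, Quinn 11, Vikram 16, Dev 4, Grace 15. Ivy eliminated.
Round 2: Quinn 11, Vikram 16, Dev 4, Grace 15. Dev eliminated.
Round 3: Quinn 11, Vikram 20, Grace 15. Quinn eliminated.
Round 4: Vikram 20, Grace 26. Grace has a majority (≥24).

Grace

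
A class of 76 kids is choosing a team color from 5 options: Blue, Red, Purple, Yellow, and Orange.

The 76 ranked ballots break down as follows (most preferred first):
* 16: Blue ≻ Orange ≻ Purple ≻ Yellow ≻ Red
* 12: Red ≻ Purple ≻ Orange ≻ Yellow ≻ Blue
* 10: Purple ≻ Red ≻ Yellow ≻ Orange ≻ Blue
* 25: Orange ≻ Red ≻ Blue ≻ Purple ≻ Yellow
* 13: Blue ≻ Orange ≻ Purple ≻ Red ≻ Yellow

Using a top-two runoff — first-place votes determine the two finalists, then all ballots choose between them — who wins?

Orange

Round 1 first-place votes: Blue 29, Red 12, Purple 10, Yellow 0, Orange 25. Blue and Orange advance.
Runoff: Blue is ranked above Orange on 29 ballots, Orange above Blue on 47.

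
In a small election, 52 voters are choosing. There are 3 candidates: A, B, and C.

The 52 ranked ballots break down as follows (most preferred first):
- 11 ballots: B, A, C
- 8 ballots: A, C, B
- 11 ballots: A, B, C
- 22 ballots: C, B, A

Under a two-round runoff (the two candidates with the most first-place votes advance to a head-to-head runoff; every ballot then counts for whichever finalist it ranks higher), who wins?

Round 1 first-place votes: A 19, B 11, C 22. C and A advance.
Runoff: C is ranked above A on 22 ballots, A above C on 30.

A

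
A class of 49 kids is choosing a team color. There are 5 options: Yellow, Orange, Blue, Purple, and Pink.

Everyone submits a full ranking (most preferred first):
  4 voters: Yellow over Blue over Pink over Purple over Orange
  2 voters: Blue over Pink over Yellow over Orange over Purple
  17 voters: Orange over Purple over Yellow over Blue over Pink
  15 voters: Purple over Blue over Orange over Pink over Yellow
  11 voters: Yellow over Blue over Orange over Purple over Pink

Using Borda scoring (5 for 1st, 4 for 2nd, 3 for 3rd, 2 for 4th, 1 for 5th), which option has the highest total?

Yellow: 4×5 + 2×3 + 17×3 + 15×1 + 11×5 = 147
Orange: 4×1 + 2×2 + 17×5 + 15×3 + 11×3 = 171
Blue: 4×4 + 2×5 + 17×2 + 15×4 + 11×4 = 164
Purple: 4×2 + 2×1 + 17×4 + 15×5 + 11×2 = 175
Pink: 4×3 + 2×4 + 17×1 + 15×2 + 11×1 = 78

Purple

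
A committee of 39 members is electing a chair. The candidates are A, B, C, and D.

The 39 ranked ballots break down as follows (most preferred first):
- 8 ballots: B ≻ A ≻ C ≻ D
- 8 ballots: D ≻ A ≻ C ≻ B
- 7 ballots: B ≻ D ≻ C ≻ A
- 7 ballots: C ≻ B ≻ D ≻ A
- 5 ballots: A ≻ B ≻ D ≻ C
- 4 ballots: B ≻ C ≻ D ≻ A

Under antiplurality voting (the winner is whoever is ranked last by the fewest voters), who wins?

Last-place votes: A 18, B 8, C 5, D 8.

C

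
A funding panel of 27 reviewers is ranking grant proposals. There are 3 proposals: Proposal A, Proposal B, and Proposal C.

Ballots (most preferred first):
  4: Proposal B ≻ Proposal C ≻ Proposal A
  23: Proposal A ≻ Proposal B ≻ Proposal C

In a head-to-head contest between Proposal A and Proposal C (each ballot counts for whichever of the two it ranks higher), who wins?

Proposal A is ranked above Proposal C on 23 ballots; Proposal C above Proposal A on 4.

Proposal A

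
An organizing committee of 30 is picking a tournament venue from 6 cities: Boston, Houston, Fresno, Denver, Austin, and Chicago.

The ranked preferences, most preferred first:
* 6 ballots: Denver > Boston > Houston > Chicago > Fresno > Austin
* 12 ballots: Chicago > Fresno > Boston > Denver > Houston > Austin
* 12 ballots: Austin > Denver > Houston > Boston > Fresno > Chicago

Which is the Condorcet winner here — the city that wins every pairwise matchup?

Denver

Denver vs Boston: 18–12
Denver vs Houston: 30–0
Denver vs Fresno: 18–12
Denver vs Austin: 18–12
Denver vs Chicago: 18–12
Denver beats every other city.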